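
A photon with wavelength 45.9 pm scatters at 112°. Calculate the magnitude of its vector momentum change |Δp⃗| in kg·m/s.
2.3132e-23 kg·m/s

Photon momentum magnitude is p = h/λ.

Initial momentum:
p₀ = h/λ = 6.6261e-34/4.5900e-11 = 1.4436e-23 kg·m/s

After scattering:
λ' = λ + Δλ = 45.9 + 3.3352 = 49.2352 pm
p' = h/λ' = 6.6261e-34/4.9235e-11 = 1.3458e-23 kg·m/s

Momentum is a vector; the scattered photon's direction makes angle θ = 112° with the incident direction. The magnitude of the vector change Δp⃗ = p⃗₀ − p⃗' is found from the law of cosines:
|Δp⃗|² = p₀² + p'² − 2p₀p'cos θ
|Δp⃗|² = (1.4436e-23)² + (1.3458e-23)² − 2·1.4436e-23·1.3458e-23·cos(112°)
|Δp⃗| = 2.3132e-23 kg·m/s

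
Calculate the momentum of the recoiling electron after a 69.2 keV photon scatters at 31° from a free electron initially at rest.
1.9590e-23 kg·m/s

The electron is initially at rest, so by conservation of momentum:
p⃗_e = p⃗₀ − p⃗'  (incident photon momentum minus scattered photon momentum)

Photon momentum magnitudes (p = h/λ = E/c):
λ₀ = hc/E₀ = 17.9168 pm → p₀ = h/λ₀ = 3.6982e-23 kg·m/s
Δλ = λ_C(1 − cos 31°) = 0.3466 pm
λ' = 18.2633 pm → p' = h/λ' = 3.6281e-23 kg·m/s

The scattered photon makes angle θ = 31° with the incident direction, so by the law of cosines:
|p⃗_e|² = p₀² + p'² − 2p₀p'cos θ
|p⃗_e|² = (3.6982e-23)² + (3.6281e-23)² − 2·3.6982e-23·3.6281e-23·cos(31°)
|p⃗_e| = 1.9590e-23 kg·m/s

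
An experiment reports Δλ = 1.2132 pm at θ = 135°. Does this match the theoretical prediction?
No, inconsistent

Calculate the expected shift for θ = 135°:

Δλ_expected = λ_C(1 - cos(135°))
Δλ_expected = 2.4263 × (1 - cos(135°))
Δλ_expected = 2.4263 × 1.7071
Δλ_expected = 4.1420 pm

Given shift: 1.2132 pm
Expected shift: 4.1420 pm
Difference: 2.9288 pm

The values do not match. The given shift corresponds to θ ≈ 60.0°, not 135°.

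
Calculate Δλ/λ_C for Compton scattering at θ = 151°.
1.8746 λ_C

The Compton shift formula is:
Δλ = λ_C(1 - cos θ)

Dividing both sides by λ_C:
Δλ/λ_C = 1 - cos θ

For θ = 151°:
Δλ/λ_C = 1 - cos(151°)
Δλ/λ_C = 1 - -0.8746
Δλ/λ_C = 1.8746

This means the shift is 1.8746 × λ_C = 4.5484 pm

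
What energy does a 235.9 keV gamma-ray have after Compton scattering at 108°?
147.0422 keV

First convert energy to wavelength:
λ = hc/E, with hc ≈ 1239.842 keV·pm (i.e. 1239.842 eV·nm)

For E = 235.9 keV = 235900 eV:
λ = 1239.842 keV·pm / 235.9 keV
λ = 5.2558 pm

Calculate the Compton shift:
Δλ = λ_C(1 - cos(108°)) = 2.4263 × 1.3090
Δλ = 3.1761 pm

Final wavelength:
λ' = 5.2558 + 3.1761 = 8.4319 pm

Final energy:
E' = hc/λ' = 1239.842 / 8.4319 = 147.0422 keV

(Intermediate values are shown rounded; full precision is carried through to the final answer.)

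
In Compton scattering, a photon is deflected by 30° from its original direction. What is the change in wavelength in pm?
0.3251 pm

Using the Compton scattering formula:
Δλ = λ_C(1 - cos θ)

where λ_C = h/(m_e·c) ≈ 2.4263 pm is the Compton wavelength of an electron.

For θ = 30°:
cos(30°) = 0.8660
1 - cos(30°) = 0.1340

Δλ = 2.4263 × 0.1340
Δλ = 0.3251 pm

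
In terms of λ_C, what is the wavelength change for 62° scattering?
0.5305 λ_C

The Compton shift formula is:
Δλ = λ_C(1 - cos θ)

Dividing both sides by λ_C:
Δλ/λ_C = 1 - cos θ

For θ = 62°:
Δλ/λ_C = 1 - cos(62°)
Δλ/λ_C = 1 - 0.4695
Δλ/λ_C = 0.5305

This means the shift is 0.5305 × λ_C = 1.2872 pm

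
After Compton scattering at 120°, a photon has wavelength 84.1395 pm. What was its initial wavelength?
80.5000 pm

From λ' = λ + Δλ, we have λ = λ' - Δλ

First calculate the Compton shift:
Δλ = λ_C(1 - cos θ)
Δλ = 2.4263 × (1 - cos(120°))
Δλ = 2.4263 × 1.5000
Δλ = 3.6395 pm

Initial wavelength:
λ = λ' - Δλ
λ = 84.1395 - 3.6395
λ = 80.5000 pm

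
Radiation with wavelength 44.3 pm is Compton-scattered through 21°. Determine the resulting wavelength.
44.4612 pm

Using the Compton scattering formula:
λ' = λ + Δλ = λ + λ_C(1 - cos θ)

Given:
- Initial wavelength λ = 44.3 pm
- Scattering angle θ = 21°
- Compton wavelength λ_C ≈ 2.4263 pm

Calculate the shift:
Δλ = 2.4263 × (1 - cos(21°))
Δλ = 2.4263 × 0.0664
Δλ = 0.1612 pm

Final wavelength:
λ' = 44.3 + 0.1612 = 44.4612 pm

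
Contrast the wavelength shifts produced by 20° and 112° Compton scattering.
112° produces the larger shift by a factor of 22.793

Calculate both shifts using Δλ = λ_C(1 - cos θ):

For θ₁ = 20°:
Δλ₁ = 2.4263 × (1 - cos(20°))
Δλ₁ = 2.4263 × 0.0603
Δλ₁ = 0.1463 pm

For θ₂ = 112°:
Δλ₂ = 2.4263 × (1 - cos(112°))
Δλ₂ = 2.4263 × 1.3746
Δλ₂ = 3.3352 pm

The 112° angle produces the larger shift.
Ratio: 3.3352/0.1463 = 22.793

(Intermediate values are shown rounded; full precision is carried through to the final answer.)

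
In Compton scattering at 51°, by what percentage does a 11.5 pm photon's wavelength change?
7.8207%

Calculate the Compton shift:
Δλ = λ_C(1 - cos(51°))
Δλ = 2.4263 × (1 - cos(51°))
Δλ = 2.4263 × 0.3707
Δλ = 0.8994 pm

Percentage change:
(Δλ/λ₀) × 100 = (0.8994/11.5) × 100
= 7.8207%

(Intermediate values are shown rounded; full precision is carried through to the final answer.)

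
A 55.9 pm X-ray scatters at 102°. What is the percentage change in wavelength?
5.2429%

Calculate the Compton shift:
Δλ = λ_C(1 - cos(102°))
Δλ = 2.4263 × (1 - cos(102°))
Δλ = 2.4263 × 1.2079
Δλ = 2.9308 pm

Percentage change:
(Δλ/λ₀) × 100 = (2.9308/55.9) × 100
= 5.2429%

(Intermediate values are shown rounded; full precision is carried through to the final answer.)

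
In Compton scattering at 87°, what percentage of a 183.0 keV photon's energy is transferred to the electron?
0.2534 (or 25.34%)

Calculate initial and final photon energies:

Initial: E₀ = 183.0 keV → λ₀ = 6.7751 pm
Compton shift: Δλ = 2.2993 pm
Final wavelength: λ' = 9.0744 pm
Final energy: E' = 136.6304 keV

Fractional energy loss:
(E₀ - E')/E₀ = (183.0000 - 136.6304)/183.0000
= 46.3696/183.0000
= 0.2534
= 25.34%

(Intermediate values are shown rounded; full precision is carried through to the final answer.)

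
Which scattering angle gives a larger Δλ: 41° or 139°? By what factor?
139° produces the larger shift by a factor of 7.154

Calculate both shifts using Δλ = λ_C(1 - cos θ):

For θ₁ = 41°:
Δλ₁ = 2.4263 × (1 - cos(41°))
Δλ₁ = 2.4263 × 0.2453
Δλ₁ = 0.5952 pm

For θ₂ = 139°:
Δλ₂ = 2.4263 × (1 - cos(139°))
Δλ₂ = 2.4263 × 1.7547
Δλ₂ = 4.2575 pm

The 139° angle produces the larger shift.
Ratio: 4.2575/0.5952 = 7.154

(Intermediate values are shown rounded; full precision is carried through to the final answer.)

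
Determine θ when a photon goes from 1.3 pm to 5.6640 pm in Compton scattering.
143.00°

First find the wavelength shift:
Δλ = λ' - λ = 5.6640 - 1.3 = 4.3640 pm

Using Δλ = λ_C(1 - cos θ), with λ_C = h/(m_e·c) ≈ 2.42631024 pm:
cos θ = 1 - Δλ/λ_C
cos θ = 1 - 4.3640/2.42631024
cos θ = -0.798616

θ = arccos(-0.798616)
θ = 143.00°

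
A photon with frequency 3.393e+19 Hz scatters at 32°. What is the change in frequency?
1.359e+18 Hz (decrease)

Convert frequency to wavelength (c = 299792458 m/s):
λ₀ = c/f₀ = 299792458/3.393e+19 = 8.8356162e-12 m = 8.8356 pm

Calculate Compton shift:
Δλ = λ_C(1 - cos(32°)) = 0.3687 pm

Final wavelength:
λ' = λ₀ + Δλ = 8.8356 + 0.3687 = 9.2043 pm

Final frequency:
f' = c/λ' = 299792458/9.2042987e-12 = 3.2570918e+19 Hz

Frequency shift (decrease):
Δf = f₀ - f' = 3.393e+19 - 3.2570918e+19 = 1.359e+18 Hz

(Intermediate values are shown rounded; full precision is carried through to the final answer.)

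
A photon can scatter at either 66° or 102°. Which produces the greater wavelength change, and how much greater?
102° produces the larger shift by a factor of 2.036

Calculate both shifts using Δλ = λ_C(1 - cos θ):

For θ₁ = 66°:
Δλ₁ = 2.4263 × (1 - cos(66°))
Δλ₁ = 2.4263 × 0.5933
Δλ₁ = 1.4394 pm

For θ₂ = 102°:
Δλ₂ = 2.4263 × (1 - cos(102°))
Δλ₂ = 2.4263 × 1.2079
Δλ₂ = 2.9308 pm

The 102° angle produces the larger shift.
Ratio: 2.9308/1.4394 = 2.036

(Intermediate values are shown rounded; full precision is carried through to the final answer.)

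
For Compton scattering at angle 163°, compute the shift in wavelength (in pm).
4.7466 pm

Using the Compton scattering formula:
Δλ = λ_C(1 - cos θ)

where λ_C = h/(m_e·c) ≈ 2.4263 pm is the Compton wavelength of an electron.

For θ = 163°:
cos(163°) = -0.9563
1 - cos(163°) = 1.9563

Δλ = 2.4263 × 1.9563
Δλ = 4.7466 pm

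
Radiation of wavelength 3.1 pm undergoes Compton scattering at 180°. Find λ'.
7.9526 pm

Using the Compton formula: λ' = λ + λ_C(1 − cos θ)

For θ = 180°, cos θ = -1 (exact) = -1.0000, so:
1 − cos 180° = 1 − (-1) = 2.0000

Δλ = λ_C × 2.0000 = 2.4263 × 2.0000 = 4.8526 pm

λ' = 3.1 + 4.8526 = 7.9526 pm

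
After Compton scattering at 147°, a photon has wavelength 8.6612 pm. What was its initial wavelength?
4.2000 pm

From λ' = λ + Δλ, we have λ = λ' - Δλ

First calculate the Compton shift:
Δλ = λ_C(1 - cos θ)
Δλ = 2.4263 × (1 - cos(147°))
Δλ = 2.4263 × 1.8387
Δλ = 4.4612 pm

Initial wavelength:
λ = λ' - Δλ
λ = 8.6612 - 4.4612
λ = 4.2000 pm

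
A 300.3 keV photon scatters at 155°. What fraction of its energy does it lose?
0.5284 (or 52.84%)

Calculate initial and final photon energies:

Initial: E₀ = 300.3 keV → λ₀ = 4.1287 pm
Compton shift: Δλ = 4.6253 pm
Final wavelength: λ' = 8.7540 pm
Final energy: E' = 141.6319 keV

Fractional energy loss:
(E₀ - E')/E₀ = (300.3000 - 141.6319)/300.3000
= 158.6681/300.3000
= 0.5284
= 52.84%

(Intermediate values are shown rounded; full precision is carried through to the final answer.)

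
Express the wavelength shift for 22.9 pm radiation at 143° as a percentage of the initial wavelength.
19.0570%

Calculate the Compton shift:
Δλ = λ_C(1 - cos(143°))
Δλ = 2.4263 × (1 - cos(143°))
Δλ = 2.4263 × 1.7986
Δλ = 4.3640 pm

Percentage change:
(Δλ/λ₀) × 100 = (4.3640/22.9) × 100
= 19.0570%

(Intermediate values are shown rounded; full precision is carried through to the final answer.)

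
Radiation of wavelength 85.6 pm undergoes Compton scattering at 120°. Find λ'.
89.2395 pm

Using the Compton formula: λ' = λ + λ_C(1 − cos θ)

For θ = 120°, cos θ = -1/2 (exact) = -0.5000, so:
1 − cos 120° = 1 − (-1/2) = 1.5000

Δλ = λ_C × 1.5000 = 2.4263 × 1.5000 = 3.6395 pm

λ' = 85.6 + 3.6395 = 89.2395 pm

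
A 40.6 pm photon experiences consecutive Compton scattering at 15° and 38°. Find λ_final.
41.1970 pm

Apply Compton shift twice:

First scattering at θ₁ = 15°:
Δλ₁ = λ_C(1 - cos(15°))
Δλ₁ = 2.4263 × 0.0341
Δλ₁ = 0.0827 pm

After first scattering:
λ₁ = 40.6 + 0.0827 = 40.6827 pm

Second scattering at θ₂ = 38°:
Δλ₂ = λ_C(1 - cos(38°))
Δλ₂ = 2.4263 × 0.2120
Δλ₂ = 0.5144 pm

Final wavelength:
λ₂ = 40.6827 + 0.5144 = 41.1970 pm

Total shift: Δλ_total = 0.0827 + 0.5144 = 0.5970 pm

(Intermediate values are shown rounded; full precision is carried through to the final answer.)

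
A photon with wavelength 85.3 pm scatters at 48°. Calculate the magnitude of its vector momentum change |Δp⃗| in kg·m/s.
6.2899e-24 kg·m/s

Photon momentum magnitude is p = h/λ.

Initial momentum:
p₀ = h/λ = 6.6261e-34/8.5300e-11 = 7.7680e-24 kg·m/s

After scattering:
λ' = λ + Δλ = 85.3 + 0.8028 = 86.1028 pm
p' = h/λ' = 6.6261e-34/8.6103e-11 = 7.6955e-24 kg·m/s

Momentum is a vector; the scattered photon's direction makes angle θ = 48° with the incident direction. The magnitude of the vector change Δp⃗ = p⃗₀ − p⃗' is found from the law of cosines:
|Δp⃗|² = p₀² + p'² − 2p₀p'cos θ
|Δp⃗|² = (7.7680e-24)² + (7.6955e-24)² − 2·7.7680e-24·7.6955e-24·cos(48°)
|Δp⃗| = 6.2899e-24 kg·m/s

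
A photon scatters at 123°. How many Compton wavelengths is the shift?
1.5446 λ_C

The Compton shift formula is:
Δλ = λ_C(1 - cos θ)

Dividing both sides by λ_C:
Δλ/λ_C = 1 - cos θ

For θ = 123°:
Δλ/λ_C = 1 - cos(123°)
Δλ/λ_C = 1 - -0.5446
Δλ/λ_C = 1.5446

This means the shift is 1.5446 × λ_C = 3.7478 pm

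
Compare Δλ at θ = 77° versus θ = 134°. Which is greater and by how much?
134° produces the larger shift by a factor of 2.187

Calculate both shifts using Δλ = λ_C(1 - cos θ):

For θ₁ = 77°:
Δλ₁ = 2.4263 × (1 - cos(77°))
Δλ₁ = 2.4263 × 0.7750
Δλ₁ = 1.8805 pm

For θ₂ = 134°:
Δλ₂ = 2.4263 × (1 - cos(134°))
Δλ₂ = 2.4263 × 1.6947
Δλ₂ = 4.1118 pm

The 134° angle produces the larger shift.
Ratio: 4.1118/1.8805 = 2.187

(Intermediate values are shown rounded; full precision is carried through to the final answer.)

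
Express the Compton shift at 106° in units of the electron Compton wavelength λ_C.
1.2756 λ_C

The Compton shift formula is:
Δλ = λ_C(1 - cos θ)

Dividing both sides by λ_C:
Δλ/λ_C = 1 - cos θ

For θ = 106°:
Δλ/λ_C = 1 - cos(106°)
Δλ/λ_C = 1 - -0.2756
Δλ/λ_C = 1.2756

This means the shift is 1.2756 × λ_C = 3.0951 pm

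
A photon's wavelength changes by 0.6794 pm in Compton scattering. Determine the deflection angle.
43.95°

From the Compton formula Δλ = λ_C(1 - cos θ), we can solve for θ:

cos θ = 1 - Δλ/λ_C

Given:
- Δλ = 0.6794 pm
- λ_C = h/(m_e·c) ≈ 2.42631024 pm

cos θ = 1 - 0.6794/2.42631024
cos θ = 1 - 0.280014
cos θ = 0.719986

θ = arccos(0.719986)
θ = 43.95°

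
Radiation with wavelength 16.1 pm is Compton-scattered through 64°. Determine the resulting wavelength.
17.4627 pm

Using the Compton scattering formula:
λ' = λ + Δλ = λ + λ_C(1 - cos θ)

Given:
- Initial wavelength λ = 16.1 pm
- Scattering angle θ = 64°
- Compton wavelength λ_C ≈ 2.4263 pm

Calculate the shift:
Δλ = 2.4263 × (1 - cos(64°))
Δλ = 2.4263 × 0.5616
Δλ = 1.3627 pm

Final wavelength:
λ' = 16.1 + 1.3627 = 17.4627 pm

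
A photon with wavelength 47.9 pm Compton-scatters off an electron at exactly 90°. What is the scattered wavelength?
50.3263 pm

Using the Compton formula: λ' = λ + λ_C(1 − cos θ)

For θ = 90°, cos θ = 0 (exact) = 0.0000, so:
1 − cos 90° = 1 − (0) = 1.0000

Δλ = λ_C × 1.0000 = 2.4263 × 1.0000 = 2.4263 pm

λ' = 47.9 + 2.4263 = 50.3263 pm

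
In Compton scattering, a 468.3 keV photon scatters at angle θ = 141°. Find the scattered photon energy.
178.1524 keV

First convert energy to wavelength:
λ = hc/E, with hc ≈ 1239.842 keV·pm (i.e. 1239.842 eV·nm)

For E = 468.3 keV = 468300 eV:
λ = 1239.842 keV·pm / 468.3 keV
λ = 2.6475 pm

Calculate the Compton shift:
Δλ = λ_C(1 - cos(141°)) = 2.4263 × 1.7771
Δλ = 4.3119 pm

Final wavelength:
λ' = 2.6475 + 4.3119 = 6.9594 pm

Final energy:
E' = hc/λ' = 1239.842 / 6.9594 = 178.1524 keV

(Intermediate values are shown rounded; full precision is carried through to the final answer.)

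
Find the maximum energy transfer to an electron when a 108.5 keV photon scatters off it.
32.3414 keV

Maximum energy transfer occurs at θ = 180° (backscattering).

Initial photon: E₀ = 108.5 keV → λ₀ = 11.4271 pm

Maximum Compton shift (at 180°):
Δλ_max = 2λ_C = 2 × 2.4263 = 4.8526 pm

Final wavelength:
λ' = 11.4271 + 4.8526 = 16.2797 pm

Minimum photon energy (maximum energy to electron):
E'_min = hc/λ' = 76.1586 keV

Maximum electron kinetic energy:
K_max = E₀ - E'_min = 108.5000 - 76.1586 = 32.3414 keV

(Intermediate values are shown rounded; full precision is carried through to the final answer.)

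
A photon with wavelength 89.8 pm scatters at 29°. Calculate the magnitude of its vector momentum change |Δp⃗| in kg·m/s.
3.6888e-24 kg·m/s

Photon momentum magnitude is p = h/λ.

Initial momentum:
p₀ = h/λ = 6.6261e-34/8.9800e-11 = 7.3787e-24 kg·m/s

After scattering:
λ' = λ + Δλ = 89.8 + 0.3042 = 90.1042 pm
p' = h/λ' = 6.6261e-34/9.0104e-11 = 7.3538e-24 kg·m/s

Momentum is a vector; the scattered photon's direction makes angle θ = 29° with the incident direction. The magnitude of the vector change Δp⃗ = p⃗₀ − p⃗' is found from the law of cosines:
|Δp⃗|² = p₀² + p'² − 2p₀p'cos θ
|Δp⃗|² = (7.3787e-24)² + (7.3538e-24)² − 2·7.3787e-24·7.3538e-24·cos(29°)
|Δp⃗| = 3.6888e-24 kg·m/s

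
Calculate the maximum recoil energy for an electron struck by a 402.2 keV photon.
245.9556 keV

Maximum energy transfer occurs at θ = 180° (backscattering).

Initial photon: E₀ = 402.2 keV → λ₀ = 3.0827 pm

Maximum Compton shift (at 180°):
Δλ_max = 2λ_C = 2 × 2.4263 = 4.8526 pm

Final wavelength:
λ' = 3.0827 + 4.8526 = 7.9353 pm

Minimum photon energy (maximum energy to electron):
E'_min = hc/λ' = 156.2444 keV

Maximum electron kinetic energy:
K_max = E₀ - E'_min = 402.2000 - 156.2444 = 245.9556 keV

(Intermediate values are shown rounded; full precision is carried through to the final answer.)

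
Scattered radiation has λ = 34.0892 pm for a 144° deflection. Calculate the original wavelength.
29.7000 pm

From λ' = λ + Δλ, we have λ = λ' - Δλ

First calculate the Compton shift:
Δλ = λ_C(1 - cos θ)
Δλ = 2.4263 × (1 - cos(144°))
Δλ = 2.4263 × 1.8090
Δλ = 4.3892 pm

Initial wavelength:
λ = λ' - Δλ
λ = 34.0892 - 4.3892
λ = 29.7000 pm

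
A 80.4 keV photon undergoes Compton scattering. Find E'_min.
61.1557 keV (at θ = 180°)

The scattered photon has minimum energy when its wavelength is maximum, i.e., when the Compton shift Δλ = λ_C(1 − cos θ) is maximum. This occurs at θ = 180° (backscattering), giving Δλ_max = 2λ_C = 4.8526 pm.

Initial wavelength: λ₀ = hc/E₀ = 15.4209 pm
Maximum final wavelength: λ'_max = λ₀ + 2λ_C = 15.4209 + 4.8526 = 20.2735 pm
Minimum final energy: E'_min = hc/λ'_max = 61.1557 keV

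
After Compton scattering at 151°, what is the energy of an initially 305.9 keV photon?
144.1425 keV

First convert energy to wavelength:
λ = hc/E, with hc ≈ 1239.842 keV·pm (i.e. 1239.842 eV·nm)

For E = 305.9 keV = 305900 eV:
λ = 1239.842 keV·pm / 305.9 keV
λ = 4.0531 pm

Calculate the Compton shift:
Δλ = λ_C(1 - cos(151°)) = 2.4263 × 1.8746
Δλ = 4.5484 pm

Final wavelength:
λ' = 4.0531 + 4.5484 = 8.6015 pm

Final energy:
E' = hc/λ' = 1239.842 / 8.6015 = 144.1425 keV

(Intermediate values are shown rounded; full precision is carried through to the final answer.)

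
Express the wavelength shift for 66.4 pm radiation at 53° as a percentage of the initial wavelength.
1.4550%

Calculate the Compton shift:
Δλ = λ_C(1 - cos(53°))
Δλ = 2.4263 × (1 - cos(53°))
Δλ = 2.4263 × 0.3982
Δλ = 0.9661 pm

Percentage change:
(Δλ/λ₀) × 100 = (0.9661/66.4) × 100
= 1.4550%

(Intermediate values are shown rounded; full precision is carried through to the final answer.)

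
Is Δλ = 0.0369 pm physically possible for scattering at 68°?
No, inconsistent

Calculate the expected shift for θ = 68°:

Δλ_expected = λ_C(1 - cos(68°))
Δλ_expected = 2.4263 × (1 - cos(68°))
Δλ_expected = 2.4263 × 0.6254
Δλ_expected = 1.5174 pm

Given shift: 0.0369 pm
Expected shift: 1.5174 pm
Difference: 1.4805 pm

The values do not match. The given shift corresponds to θ ≈ 10.0°, not 68°.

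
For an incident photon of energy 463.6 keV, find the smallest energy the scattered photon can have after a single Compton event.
164.7193 keV (at θ = 180°)

The scattered photon has minimum energy when its wavelength is maximum, i.e., when the Compton shift Δλ = λ_C(1 − cos θ) is maximum. This occurs at θ = 180° (backscattering), giving Δλ_max = 2λ_C = 4.8526 pm.

Initial wavelength: λ₀ = hc/E₀ = 2.6744 pm
Maximum final wavelength: λ'_max = λ₀ + 2λ_C = 2.6744 + 4.8526 = 7.5270 pm
Minimum final energy: E'_min = hc/λ'_max = 164.7193 keV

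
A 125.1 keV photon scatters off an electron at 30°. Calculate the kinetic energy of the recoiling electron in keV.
3.9728 keV

By energy conservation: K_e = E_initial - E_final

First find the scattered photon energy:
Initial wavelength: λ = hc/E = 9.9108 pm
Compton shift: Δλ = λ_C(1 - cos(30°)) = 0.3251 pm
Final wavelength: λ' = 9.9108 + 0.3251 = 10.2359 pm
Final photon energy: E' = hc/λ' = 121.1272 keV

Electron kinetic energy:
K_e = E - E' = 125.1000 - 121.1272 = 3.9728 keV

(Intermediate values are shown rounded; full precision is carried through to the final answer.)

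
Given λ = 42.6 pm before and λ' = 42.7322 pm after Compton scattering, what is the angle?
19.00°

First find the wavelength shift:
Δλ = λ' - λ = 42.7322 - 42.6 = 0.1322 pm

Using Δλ = λ_C(1 - cos θ), with λ_C = h/(m_e·c) ≈ 2.42631024 pm:
cos θ = 1 - Δλ/λ_C
cos θ = 1 - 0.1322/2.42631024
cos θ = 0.945514

θ = arccos(0.945514)
θ = 19.00°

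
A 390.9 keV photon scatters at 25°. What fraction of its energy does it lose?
0.0669 (or 6.69%)

Calculate initial and final photon energies:

Initial: E₀ = 390.9 keV → λ₀ = 3.1718 pm
Compton shift: Δλ = 0.2273 pm
Final wavelength: λ' = 3.3991 pm
Final energy: E' = 364.7571 keV

Fractional energy loss:
(E₀ - E')/E₀ = (390.9000 - 364.7571)/390.9000
= 26.1429/390.9000
= 0.0669
= 6.69%

(Intermediate values are shown rounded; full precision is carried through to the final answer.)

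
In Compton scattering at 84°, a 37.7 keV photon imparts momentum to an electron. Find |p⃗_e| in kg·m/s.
2.6144e-23 kg·m/s

The electron is initially at rest, so by conservation of momentum:
p⃗_e = p⃗₀ − p⃗'  (incident photon momentum minus scattered photon momentum)

Photon momentum magnitudes (p = h/λ = E/c):
λ₀ = hc/E₀ = 32.8871 pm → p₀ = h/λ₀ = 2.0148e-23 kg·m/s
Δλ = λ_C(1 − cos 84°) = 2.1727 pm
λ' = 35.0597 pm → p' = h/λ' = 1.8899e-23 kg·m/s

The scattered photon makes angle θ = 84° with the incident direction, so by the law of cosines:
|p⃗_e|² = p₀² + p'² − 2p₀p'cos θ
|p⃗_e|² = (2.0148e-23)² + (1.8899e-23)² − 2·2.0148e-23·1.8899e-23·cos(84°)
|p⃗_e| = 2.6144e-23 kg·m/s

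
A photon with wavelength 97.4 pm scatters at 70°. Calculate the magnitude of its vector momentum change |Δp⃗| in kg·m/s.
7.7416e-24 kg·m/s

Photon momentum magnitude is p = h/λ.

Initial momentum:
p₀ = h/λ = 6.6261e-34/9.7400e-11 = 6.8029e-24 kg·m/s

After scattering:
λ' = λ + Δλ = 97.4 + 1.5965 = 98.9965 pm
p' = h/λ' = 6.6261e-34/9.8996e-11 = 6.6932e-24 kg·m/s

Momentum is a vector; the scattered photon's direction makes angle θ = 70° with the incident direction. The magnitude of the vector change Δp⃗ = p⃗₀ − p⃗' is found from the law of cosines:
|Δp⃗|² = p₀² + p'² − 2p₀p'cos θ
|Δp⃗|² = (6.8029e-24)² + (6.6932e-24)² − 2·6.8029e-24·6.6932e-24·cos(70°)
|Δp⃗| = 7.7416e-24 kg·m/s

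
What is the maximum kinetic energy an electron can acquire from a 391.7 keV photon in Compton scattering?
237.0658 keV

Maximum energy transfer occurs at θ = 180° (backscattering).

Initial photon: E₀ = 391.7 keV → λ₀ = 3.1653 pm

Maximum Compton shift (at 180°):
Δλ_max = 2λ_C = 2 × 2.4263 = 4.8526 pm

Final wavelength:
λ' = 3.1653 + 4.8526 = 8.0179 pm

Minimum photon energy (maximum energy to electron):
E'_min = hc/λ' = 154.6342 keV

Maximum electron kinetic energy:
K_max = E₀ - E'_min = 391.7000 - 154.6342 = 237.0658 keV

(Intermediate values are shown rounded; full precision is carried through to the final answer.)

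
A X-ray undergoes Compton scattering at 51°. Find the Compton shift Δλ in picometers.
0.8994 pm

Using the Compton scattering formula:
Δλ = λ_C(1 - cos θ)

where λ_C = h/(m_e·c) ≈ 2.4263 pm is the Compton wavelength of an electron.

For θ = 51°:
cos(51°) = 0.6293
1 - cos(51°) = 0.3707

Δλ = 2.4263 × 0.3707
Δλ = 0.8994 pm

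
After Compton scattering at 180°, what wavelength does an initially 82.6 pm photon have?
87.4526 pm

Using the Compton formula: λ' = λ + λ_C(1 − cos θ)

For θ = 180°, cos θ = -1 (exact) = -1.0000, so:
1 − cos 180° = 1 − (-1) = 2.0000

Δλ = λ_C × 2.0000 = 2.4263 × 2.0000 = 4.8526 pm

λ' = 82.6 + 4.8526 = 87.4526 pm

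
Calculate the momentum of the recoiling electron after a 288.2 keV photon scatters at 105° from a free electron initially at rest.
1.9753e-22 kg·m/s

The electron is initially at rest, so by conservation of momentum:
p⃗_e = p⃗₀ − p⃗'  (incident photon momentum minus scattered photon momentum)

Photon momentum magnitudes (p = h/λ = E/c):
λ₀ = hc/E₀ = 4.3020 pm → p₀ = h/λ₀ = 1.5402e-22 kg·m/s
Δλ = λ_C(1 − cos 105°) = 3.0543 pm
λ' = 7.3563 pm → p' = h/λ' = 9.0073e-23 kg·m/s

The scattered photon makes angle θ = 105° with the incident direction, so by the law of cosines:
|p⃗_e|² = p₀² + p'² − 2p₀p'cos θ
|p⃗_e|² = (1.5402e-22)² + (9.0073e-23)² − 2·1.5402e-22·9.0073e-23·cos(105°)
|p⃗_e| = 1.9753e-22 kg·m/s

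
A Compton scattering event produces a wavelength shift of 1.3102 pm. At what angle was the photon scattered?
62.61°

From the Compton formula Δλ = λ_C(1 - cos θ), we can solve for θ:

cos θ = 1 - Δλ/λ_C

Given:
- Δλ = 1.3102 pm
- λ_C = h/(m_e·c) ≈ 2.42631024 pm

cos θ = 1 - 1.3102/2.42631024
cos θ = 1 - 0.539997
cos θ = 0.460003

θ = arccos(0.460003)
θ = 62.61°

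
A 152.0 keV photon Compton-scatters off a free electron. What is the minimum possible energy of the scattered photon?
95.3030 keV (at θ = 180°)

The scattered photon has minimum energy when its wavelength is maximum, i.e., when the Compton shift Δλ = λ_C(1 − cos θ) is maximum. This occurs at θ = 180° (backscattering), giving Δλ_max = 2λ_C = 4.8526 pm.

Initial wavelength: λ₀ = hc/E₀ = 8.1569 pm
Maximum final wavelength: λ'_max = λ₀ + 2λ_C = 8.1569 + 4.8526 = 13.0095 pm
Minimum final energy: E'_min = hc/λ'_max = 95.3030 keV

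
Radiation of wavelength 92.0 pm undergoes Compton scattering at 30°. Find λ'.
92.3251 pm

Using the Compton formula: λ' = λ + λ_C(1 − cos θ)

For θ = 30°, cos θ = √3/2 (exact) ≈ 0.8660, so:
1 − cos 30° = 1 − (√3/2) ≈ 0.1340

Δλ = λ_C × 0.1340 = 2.4263 × 0.1340 = 0.3251 pm

λ' = 92.0 + 0.3251 = 92.3251 pm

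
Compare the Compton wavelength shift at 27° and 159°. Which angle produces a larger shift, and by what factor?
159° produces the larger shift by a factor of 17.740

Calculate both shifts using Δλ = λ_C(1 - cos θ):

For θ₁ = 27°:
Δλ₁ = 2.4263 × (1 - cos(27°))
Δλ₁ = 2.4263 × 0.1090
Δλ₁ = 0.2645 pm

For θ₂ = 159°:
Δλ₂ = 2.4263 × (1 - cos(159°))
Δλ₂ = 2.4263 × 1.9336
Δλ₂ = 4.6915 pm

The 159° angle produces the larger shift.
Ratio: 4.6915/0.2645 = 17.740

(Intermediate values are shown rounded; full precision is carried through to the final answer.)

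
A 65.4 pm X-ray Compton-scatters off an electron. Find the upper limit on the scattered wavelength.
70.2526 pm (at θ = 180°)

The Compton shift is Δλ = λ_C(1 − cos θ).

Since cos θ ranges from −1 to 1, the factor (1 − cos θ) ranges from 0 to 2; the maximum shift occurs at θ = 180° (backscattering):
Δλ_max = 2λ_C = 2 × 2.4263 pm = 4.8526 pm

Maximum scattered wavelength:
λ'_max = λ₀ + Δλ_max = 65.4 + 4.8526 = 70.2526 pm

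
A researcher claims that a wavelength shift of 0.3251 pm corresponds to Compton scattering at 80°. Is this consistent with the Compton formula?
No, inconsistent

Calculate the expected shift for θ = 80°:

Δλ_expected = λ_C(1 - cos(80°))
Δλ_expected = 2.4263 × (1 - cos(80°))
Δλ_expected = 2.4263 × 0.8264
Δλ_expected = 2.0050 pm

Given shift: 0.3251 pm
Expected shift: 2.0050 pm
Difference: 1.6799 pm

The values do not match. The given shift corresponds to θ ≈ 30.0°, not 80°.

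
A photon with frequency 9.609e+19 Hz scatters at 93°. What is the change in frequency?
4.325e+19 Hz (decrease)

Convert frequency to wavelength (c = 299792458 m/s):
λ₀ = c/f₀ = 299792458/9.609e+19 = 3.1199132e-12 m = 3.1199 pm

Calculate Compton shift:
Δλ = λ_C(1 - cos(93°)) = 2.5533 pm

Final wavelength:
λ' = λ₀ + Δλ = 3.1199 + 2.5533 = 5.6732 pm

Final frequency:
f' = c/λ' = 299792458/5.6732067e-12 = 5.2843564e+19 Hz

Frequency shift (decrease):
Δf = f₀ - f' = 9.609e+19 - 5.2843564e+19 = 4.325e+19 Hz

(Intermediate values are shown rounded; full precision is carried through to the final answer.)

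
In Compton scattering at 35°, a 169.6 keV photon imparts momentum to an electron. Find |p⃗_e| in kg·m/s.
5.3194e-23 kg·m/s

The electron is initially at rest, so by conservation of momentum:
p⃗_e = p⃗₀ − p⃗'  (incident photon momentum minus scattered photon momentum)

Photon momentum magnitudes (p = h/λ = E/c):
λ₀ = hc/E₀ = 7.3104 pm → p₀ = h/λ₀ = 9.0639e-23 kg·m/s
Δλ = λ_C(1 − cos 35°) = 0.4388 pm
λ' = 7.7492 pm → p' = h/λ' = 8.5507e-23 kg·m/s

The scattered photon makes angle θ = 35° with the incident direction, so by the law of cosines:
|p⃗_e|² = p₀² + p'² − 2p₀p'cos θ
|p⃗_e|² = (9.0639e-23)² + (8.5507e-23)² − 2·9.0639e-23·8.5507e-23·cos(35°)
|p⃗_e| = 5.3194e-23 kg·m/s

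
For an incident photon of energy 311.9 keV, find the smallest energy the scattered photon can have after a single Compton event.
140.4483 keV (at θ = 180°)

The scattered photon has minimum energy when its wavelength is maximum, i.e., when the Compton shift Δλ = λ_C(1 − cos θ) is maximum. This occurs at θ = 180° (backscattering), giving Δλ_max = 2λ_C = 4.8526 pm.

Initial wavelength: λ₀ = hc/E₀ = 3.9751 pm
Maximum final wavelength: λ'_max = λ₀ + 2λ_C = 3.9751 + 4.8526 = 8.8277 pm
Minimum final energy: E'_min = hc/λ'_max = 140.4483 keV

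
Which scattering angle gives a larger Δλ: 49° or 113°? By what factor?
113° produces the larger shift by a factor of 4.044

Calculate both shifts using Δλ = λ_C(1 - cos θ):

For θ₁ = 49°:
Δλ₁ = 2.4263 × (1 - cos(49°))
Δλ₁ = 2.4263 × 0.3439
Δλ₁ = 0.8345 pm

For θ₂ = 113°:
Δλ₂ = 2.4263 × (1 - cos(113°))
Δλ₂ = 2.4263 × 1.3907
Δλ₂ = 3.3743 pm

The 113° angle produces the larger shift.
Ratio: 3.3743/0.8345 = 4.044

(Intermediate values are shown rounded; full precision is carried through to the final answer.)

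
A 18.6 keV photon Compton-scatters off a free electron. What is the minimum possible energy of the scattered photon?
17.3378 keV (at θ = 180°)

The scattered photon has minimum energy when its wavelength is maximum, i.e., when the Compton shift Δλ = λ_C(1 − cos θ) is maximum. This occurs at θ = 180° (backscattering), giving Δλ_max = 2λ_C = 4.8526 pm.

Initial wavelength: λ₀ = hc/E₀ = 66.6582 pm
Maximum final wavelength: λ'_max = λ₀ + 2λ_C = 66.6582 + 4.8526 = 71.5108 pm
Minimum final energy: E'_min = hc/λ'_max = 17.3378 keV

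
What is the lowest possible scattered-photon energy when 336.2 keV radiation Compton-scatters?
145.1732 keV (at θ = 180°)

The scattered photon has minimum energy when its wavelength is maximum, i.e., when the Compton shift Δλ = λ_C(1 − cos θ) is maximum. This occurs at θ = 180° (backscattering), giving Δλ_max = 2λ_C = 4.8526 pm.

Initial wavelength: λ₀ = hc/E₀ = 3.6878 pm
Maximum final wavelength: λ'_max = λ₀ + 2λ_C = 3.6878 + 4.8526 = 8.5404 pm
Minimum final energy: E'_min = hc/λ'_max = 145.1732 keV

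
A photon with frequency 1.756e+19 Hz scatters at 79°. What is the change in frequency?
1.811e+18 Hz (decrease)

Convert frequency to wavelength (c = 299792458 m/s):
λ₀ = c/f₀ = 299792458/1.756e+19 = 1.7072463e-11 m = 17.0725 pm

Calculate Compton shift:
Δλ = λ_C(1 - cos(79°)) = 1.9633 pm

Final wavelength:
λ' = λ₀ + Δλ = 17.0725 + 1.9633 = 19.0358 pm

Final frequency:
f' = c/λ' = 299792458/1.9035812e-11 = 1.5748866e+19 Hz

Frequency shift (decrease):
Δf = f₀ - f' = 1.756e+19 - 1.5748866e+19 = 1.811e+18 Hz

(Intermediate values are shown rounded; full precision is carried through to the final answer.)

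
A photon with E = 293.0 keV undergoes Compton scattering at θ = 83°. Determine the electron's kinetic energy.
98.1225 keV

By energy conservation: K_e = E_initial - E_final

First find the scattered photon energy:
Initial wavelength: λ = hc/E = 4.2315 pm
Compton shift: Δλ = λ_C(1 - cos(83°)) = 2.1306 pm
Final wavelength: λ' = 4.2315 + 2.1306 = 6.3622 pm
Final photon energy: E' = hc/λ' = 194.8775 keV

Electron kinetic energy:
K_e = E - E' = 293.0000 - 194.8775 = 98.1225 keV

(Intermediate values are shown rounded; full precision is carried through to the final answer.)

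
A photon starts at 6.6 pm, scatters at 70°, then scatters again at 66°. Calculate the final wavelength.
9.6359 pm

Apply Compton shift twice:

First scattering at θ₁ = 70°:
Δλ₁ = λ_C(1 - cos(70°))
Δλ₁ = 2.4263 × 0.6580
Δλ₁ = 1.5965 pm

After first scattering:
λ₁ = 6.6 + 1.5965 = 8.1965 pm

Second scattering at θ₂ = 66°:
Δλ₂ = λ_C(1 - cos(66°))
Δλ₂ = 2.4263 × 0.5933
Δλ₂ = 1.4394 pm

Final wavelength:
λ₂ = 8.1965 + 1.4394 = 9.6359 pm

Total shift: Δλ_total = 1.5965 + 1.4394 = 3.0359 pm

(Intermediate values are shown rounded; full precision is carried through to the final answer.)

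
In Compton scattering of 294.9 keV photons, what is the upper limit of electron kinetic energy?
158.0053 keV

Maximum energy transfer occurs at θ = 180° (backscattering).

Initial photon: E₀ = 294.9 keV → λ₀ = 4.2043 pm

Maximum Compton shift (at 180°):
Δλ_max = 2λ_C = 2 × 2.4263 = 4.8526 pm

Final wavelength:
λ' = 4.2043 + 4.8526 = 9.0569 pm

Minimum photon energy (maximum energy to electron):
E'_min = hc/λ' = 136.8947 keV

Maximum electron kinetic energy:
K_max = E₀ - E'_min = 294.9000 - 136.8947 = 158.0053 keV

(Intermediate values are shown rounded; full precision is carried through to the final answer.)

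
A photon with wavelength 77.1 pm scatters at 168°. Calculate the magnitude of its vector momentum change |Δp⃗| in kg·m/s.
1.6593e-23 kg·m/s

Photon momentum magnitude is p = h/λ.

Initial momentum:
p₀ = h/λ = 6.6261e-34/7.7100e-11 = 8.5941e-24 kg·m/s

After scattering:
λ' = λ + Δλ = 77.1 + 4.7996 = 81.8996 pm
p' = h/λ' = 6.6261e-34/8.1900e-11 = 8.0905e-24 kg·m/s

Momentum is a vector; the scattered photon's direction makes angle θ = 168° with the incident direction. The magnitude of the vector change Δp⃗ = p⃗₀ − p⃗' is found from the law of cosines:
|Δp⃗|² = p₀² + p'² − 2p₀p'cos θ
|Δp⃗|² = (8.5941e-24)² + (8.0905e-24)² − 2·8.5941e-24·8.0905e-24·cos(168°)
|Δp⃗| = 1.6593e-23 kg·m/s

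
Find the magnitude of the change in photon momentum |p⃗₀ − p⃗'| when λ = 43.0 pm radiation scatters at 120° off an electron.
2.5656e-23 kg·m/s

Photon momentum magnitude is p = h/λ.

Initial momentum:
p₀ = h/λ = 6.6261e-34/4.3000e-11 = 1.5409e-23 kg·m/s

After scattering:
λ' = λ + Δλ = 43.0 + 3.6395 = 46.6395 pm
p' = h/λ' = 6.6261e-34/4.6639e-11 = 1.4207e-23 kg·m/s

Momentum is a vector; the scattered photon's direction makes angle θ = 120° with the incident direction. The magnitude of the vector change Δp⃗ = p⃗₀ − p⃗' is found from the law of cosines:
|Δp⃗|² = p₀² + p'² − 2p₀p'cos θ
|Δp⃗|² = (1.5409e-23)² + (1.4207e-23)² − 2·1.5409e-23·1.4207e-23·cos(120°)
|Δp⃗| = 2.5656e-23 kg·m/s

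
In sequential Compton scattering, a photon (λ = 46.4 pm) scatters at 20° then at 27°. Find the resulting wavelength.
46.8108 pm

Apply Compton shift twice:

First scattering at θ₁ = 20°:
Δλ₁ = λ_C(1 - cos(20°))
Δλ₁ = 2.4263 × 0.0603
Δλ₁ = 0.1463 pm

After first scattering:
λ₁ = 46.4 + 0.1463 = 46.5463 pm

Second scattering at θ₂ = 27°:
Δλ₂ = λ_C(1 - cos(27°))
Δλ₂ = 2.4263 × 0.1090
Δλ₂ = 0.2645 pm

Final wavelength:
λ₂ = 46.5463 + 0.2645 = 46.8108 pm

Total shift: Δλ_total = 0.1463 + 0.2645 = 0.4108 pm

(Intermediate values are shown rounded; full precision is carried through to the final answer.)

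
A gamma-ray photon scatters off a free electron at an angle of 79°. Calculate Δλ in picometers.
1.9633 pm

Using the Compton scattering formula:
Δλ = λ_C(1 - cos θ)

where λ_C = h/(m_e·c) ≈ 2.4263 pm is the Compton wavelength of an electron.

For θ = 79°:
cos(79°) = 0.1908
1 - cos(79°) = 0.8092

Δλ = 2.4263 × 0.8092
Δλ = 1.9633 pm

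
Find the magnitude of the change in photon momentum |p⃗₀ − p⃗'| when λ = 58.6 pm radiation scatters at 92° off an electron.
1.5937e-23 kg·m/s

Photon momentum magnitude is p = h/λ.

Initial momentum:
p₀ = h/λ = 6.6261e-34/5.8600e-11 = 1.1307e-23 kg·m/s

After scattering:
λ' = λ + Δλ = 58.6 + 2.5110 = 61.1110 pm
p' = h/λ' = 6.6261e-34/6.1111e-11 = 1.0843e-23 kg·m/s

Momentum is a vector; the scattered photon's direction makes angle θ = 92° with the incident direction. The magnitude of the vector change Δp⃗ = p⃗₀ − p⃗' is found from the law of cosines:
|Δp⃗|² = p₀² + p'² − 2p₀p'cos θ
|Δp⃗|² = (1.1307e-23)² + (1.0843e-23)² − 2·1.1307e-23·1.0843e-23·cos(92°)
|Δp⃗| = 1.5937e-23 kg·m/s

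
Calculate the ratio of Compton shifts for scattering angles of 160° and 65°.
160° produces the larger shift by a factor of 3.359

Calculate both shifts using Δλ = λ_C(1 - cos θ):

For θ₁ = 65°:
Δλ₁ = 2.4263 × (1 - cos(65°))
Δλ₁ = 2.4263 × 0.5774
Δλ₁ = 1.4009 pm

For θ₂ = 160°:
Δλ₂ = 2.4263 × (1 - cos(160°))
Δλ₂ = 2.4263 × 1.9397
Δλ₂ = 4.7063 pm

The 160° angle produces the larger shift.
Ratio: 4.7063/1.4009 = 3.359

(Intermediate values are shown rounded; full precision is carried through to the final answer.)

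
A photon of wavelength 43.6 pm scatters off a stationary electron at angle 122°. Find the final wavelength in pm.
47.3121 pm

Using the Compton scattering formula:
λ' = λ + Δλ = λ + λ_C(1 - cos θ)

Given:
- Initial wavelength λ = 43.6 pm
- Scattering angle θ = 122°
- Compton wavelength λ_C ≈ 2.4263 pm

Calculate the shift:
Δλ = 2.4263 × (1 - cos(122°))
Δλ = 2.4263 × 1.5299
Δλ = 3.7121 pm

Final wavelength:
λ' = 43.6 + 3.7121 = 47.3121 pm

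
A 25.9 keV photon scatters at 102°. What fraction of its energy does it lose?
0.0577 (or 5.77%)

Calculate initial and final photon energies:

Initial: E₀ = 25.9 keV → λ₀ = 47.8703 pm
Compton shift: Δλ = 2.9308 pm
Final wavelength: λ' = 50.8011 pm
Final energy: E' = 24.4058 keV

Fractional energy loss:
(E₀ - E')/E₀ = (25.9000 - 24.4058)/25.9000
= 1.4942/25.9000
= 0.0577
= 5.77%

(Intermediate values are shown rounded; full precision is carried through to the final answer.)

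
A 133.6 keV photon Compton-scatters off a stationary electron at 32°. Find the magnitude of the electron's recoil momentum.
3.8698e-23 kg·m/s

The electron is initially at rest, so by conservation of momentum:
p⃗_e = p⃗₀ − p⃗'  (incident photon momentum minus scattered photon momentum)

Photon momentum magnitudes (p = h/λ = E/c):
λ₀ = hc/E₀ = 9.2803 pm → p₀ = h/λ₀ = 7.1400e-23 kg·m/s
Δλ = λ_C(1 − cos 32°) = 0.3687 pm
λ' = 9.6489 pm → p' = h/λ' = 6.8672e-23 kg·m/s

The scattered photon makes angle θ = 32° with the incident direction, so by the law of cosines:
|p⃗_e|² = p₀² + p'² − 2p₀p'cos θ
|p⃗_e|² = (7.1400e-23)² + (6.8672e-23)² − 2·7.1400e-23·6.8672e-23·cos(32°)
|p⃗_e| = 3.8698e-23 kg·m/s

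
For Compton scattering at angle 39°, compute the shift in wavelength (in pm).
0.5407 pm

Using the Compton scattering formula:
Δλ = λ_C(1 - cos θ)

where λ_C = h/(m_e·c) ≈ 2.4263 pm is the Compton wavelength of an electron.

For θ = 39°:
cos(39°) = 0.7771
1 - cos(39°) = 0.2229

Δλ = 2.4263 × 0.2229
Δλ = 0.5407 pm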